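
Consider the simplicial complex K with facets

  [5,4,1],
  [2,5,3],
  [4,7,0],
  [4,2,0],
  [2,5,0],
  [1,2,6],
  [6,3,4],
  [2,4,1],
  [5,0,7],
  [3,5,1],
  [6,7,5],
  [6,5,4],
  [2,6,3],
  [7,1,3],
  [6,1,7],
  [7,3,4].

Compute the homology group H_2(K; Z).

Fix the vertex order 0 < 1 < 2 < 3 < 4 < 5 < 6 < 7 and write every simplex with vertices in increasing order. Then dim K = 2 and the simplices of K are:

  0-simplices (8): [0], [1], [2], [3], [4], [5], [6], [7]
  1-simplices (24): (24 of them)
  2-simplices (16): [0,2,4], [0,2,5], [0,4,7], [0,5,7], [1,2,4], [1,2,6], [1,3,5], [1,3,7], [1,4,5], [1,6,7], [2,3,5], [2,3,6], [3,4,6], [3,4,7], [4,5,6], [5,6,7]

giving chain groups C_0 ≅ Z^8, C_1 ≅ Z^24, C_2 ≅ Z^16.

The boundary map ∂_1: C_1 → C_0 maps an edge to its endpoints' difference, ∂[p,q] = q − p. For instance
  ∂[3,4] = [4] − [3].
As a 8×24 matrix over Z this has rank 7, with invariant factors (1,1,1,1,1,1,1).

∂_2: C_2 → C_1 acts by ∂[p,q,r] = [q,r] − [p,r] + [p,q]. For instance
  ∂[2,3,6] = [3,6] − [2,6] + [2,3],
  ∂[0,2,5] = [2,5] − [0,5] + [0,2].
The 24×16 boundary matrix has rank 15 and Smith normal form diag(1,1,1,1,1,1,1,1,1,1,1,1,1,1,1).

Computing H_k = (kernel of ∂_k) / (image of ∂_{k+1}):

  H_2: rank ker ∂_2 − rank ∂_3 = (16 − 15) − 0 = 1, and there is no ∂_3, so H_2 = Z.

H_2 = Z.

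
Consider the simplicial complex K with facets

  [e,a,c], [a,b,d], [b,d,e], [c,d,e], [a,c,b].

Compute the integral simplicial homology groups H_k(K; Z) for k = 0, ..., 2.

H_0 = Z,  H_1 = Z,  H_2 = 0.

Order the vertices as a < b < c < d < e. Listing each simplex with vertices in this order, K has dimension 2 with simplices:

  0-simplices (5): a, b, c, d, e
  1-simplices (10): ab, ac, ad, ae, bc, bd, be, cd, ce, de
  2-simplices (5): abc, abd, ace, bde, cde

so the chain groups are C_0 ≅ Z^5, C_1 ≅ Z^10, C_2 ≅ Z^5.

∂_1: C_1 → C_0 is given by ∂[p,q] = [q] − [p]. For instance
  ∂de = e − d.
As a 5×10 matrix over Z this has rank 4, with invariant factors (1,1,1,1).

Boundary ∂_2: C_2 → C_1 maps a triangle to the signed sum of its edges. For instance
  ∂ace = ce − ae + ac,
  ∂bde = de − be + bd.
This gives a 10×5 integer matrix of rank 5; reducing to Smith normal form yields diagonal entries (1,1,1,1,1).

From H_k ≅ ker(∂_k) / im(∂_{k+1}) we obtain:

  H_0: rank C_0 − rank ∂_1 = 5 − 4 = 1, and the invariant factors of ∂_1 are all 1, so H_0 ≅ Z.
  H_1: rank ker ∂_1 − rank ∂_2 = (10 − 4) − 5 = 1, and the invariant factors of ∂_2 are all 1, so H_1 ≅ Z.
  H_2: rank ker ∂_2 − rank ∂_3 = (5 − 5) − 0 = 0, and there is no ∂_3, so H_2 ≅ 0.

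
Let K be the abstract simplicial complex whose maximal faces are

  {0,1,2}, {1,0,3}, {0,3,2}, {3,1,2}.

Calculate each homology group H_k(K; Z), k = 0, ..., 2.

H_0 ≅ Z,  H_1 = 0,  H_2 ≅ Z.

Take the total order 0 < 1 < 2 < 3 on the vertex set. Then K (dimension 2) consists of the simplices:

  0-simplices (4): [0], [1], [2], [3]
  1-simplices (6): [0,1], [0,2], [0,3], [1,2], [1,3], [2,3]
  2-simplices (4): [0,1,2], [0,1,3], [0,2,3], [1,2,3]

Hence C_0 ≅ Z^4, C_1 ≅ Z^6, C_2 ≅ Z^4.

Boundary ∂_1: C_1 → C_0 sends each edge [p,q] (with p < q) to q − p. For instance
  ∂[1,3] = [3] − [1].
This gives a 4×6 integer matrix of rank 3; reducing to Smith normal form yields diagonal entries (1,1,1).

Boundary ∂_2: C_2 → C_1 acts by ∂[p,q,r] = [q,r] − [p,r] + [p,q]. For instance
  ∂[0,1,3] = [1,3] − [0,3] + [0,1],
  ∂[0,1,2] = [1,2] − [0,2] + [0,1].
The resulting 6×4 matrix has rank 3, and its Smith normal form has invariant factors (1,1,1).

Computing H_k = (kernel of ∂_k) / (image of ∂_{k+1}):

  H_0: rank C_0 − rank ∂_1 = 4 − 3 = 1, and the invariant factors of ∂_1 are all 1, so H_0 ≅ Z.
  H_1: rank ker ∂_1 − rank ∂_2 = (6 − 3) − 3 = 0, and the invariant factors of ∂_2 are all 1, so H_1 ≅ 0.
  H_2: rank ker ∂_2 − rank ∂_3 = (4 − 3) − 0 = 1, and there is no ∂_3, so H_2 ≅ Z.

As a check, the Euler characteristic is 4 − 6 + 4 = 2, which agrees with 1 − 0 + 1 = 2.
(K is a triangulation of the 2-sphere S^2.)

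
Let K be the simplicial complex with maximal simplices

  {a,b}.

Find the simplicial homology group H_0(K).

H_0 = Z.

Fix the vertex order a < b and write every simplex with vertices in increasing order. Then dim K = 1 and the simplices of K are:

  0-simplices (2): a, b
  1-simplices (1): ab

Hence C_0 ≅ Z^2, C_1 ≅ Z^1.

Boundary ∂_1: C_1 → C_0 maps an edge to its endpoints' difference, ∂[p,q] = q − p. For instance
  ∂ab = b − a.
The 2×1 boundary matrix has rank 1 and Smith normal form diag(1).

From H_k ≅ ker(∂_k) / im(∂_{k+1}) we obtain:

  H_0: rank C_0 − rank ∂_1 = 2 − 1 = 1, and the invariant factors of ∂_1 are all 1, so H_0 ≅ Z.

(K is a triangulation of the 1-simplex.)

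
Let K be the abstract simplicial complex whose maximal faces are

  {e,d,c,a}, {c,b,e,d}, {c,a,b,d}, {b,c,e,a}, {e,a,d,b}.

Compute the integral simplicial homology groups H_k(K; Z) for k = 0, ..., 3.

K has 5 vertices, 10 edges, 10 triangles, 5 3-simplices.
rank ∂_0 = 0, rank ∂_1 = 4 ⇒ b_0 = 5 − 0 − 4 = 1; all invariant factors of ∂_1 are 1 so no torsion. So H_0 = Z.
rank ∂_1 = 4, rank ∂_2 = 6 ⇒ b_1 = 10 − 4 − 6 = 0; all invariant factors of ∂_2 are 1 so no torsion. So H_1 = 0.
rank ∂_2 = 6, rank ∂_3 = 4 ⇒ b_2 = 10 − 6 − 4 = 0; all invariant factors of ∂_3 are 1 so no torsion. So H_2 = 0.
rank ∂_3 = 4, rank ∂_4 = 0 ⇒ b_3 = 5 − 4 − 0 = 1. So H_3 = Z.

H_0 ≅ Z,  H_1 = 0,  H_2 = 0,  H_3 ≅ Z.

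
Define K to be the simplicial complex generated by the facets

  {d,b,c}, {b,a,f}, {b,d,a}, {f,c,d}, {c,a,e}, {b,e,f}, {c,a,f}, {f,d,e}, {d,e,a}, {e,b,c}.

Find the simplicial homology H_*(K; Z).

H_0 = Z,  H_1 = Z/2,  H_2 = 0.

Fix the vertex order a < b < c < d < e < f and write every simplex with vertices in increasing order. Then dim K = 2 and the simplices of K are:

  0-simplices (6): a, b, c, d, e, f
  1-simplices (15): ab, ac, ad, ae, af, bc, bd, be, bf, cd, ce, cf, de, df, ef
  2-simplices (10): abd, abf, ace, acf, ade, bcd, bce, bef, cdf, def

Hence C_0 ≅ Z^6, C_1 ≅ Z^15, C_2 ≅ Z^10.

The boundary map ∂_1: C_1 → C_0 is given by ∂[p,q] = [q] − [p].
This gives a 6×15 integer matrix of rank 5; reducing to Smith normal form yields diagonal entries (1,1,1,1,1).

The boundary map ∂_2: C_2 → C_1 acts by ∂[p,q,r] = [q,r] − [p,r] + [p,q]. For instance
  ∂ade = de − ae + ad,
  ∂abd = bd − ad + ab.
The resulting 15×10 matrix has rank 10, and its Smith normal form has invariant factors (1,1,1,1,1,1,1,1,1,2).

Reading off H_k = ker ∂_k / im ∂_{k+1}:

  H_0: rank C_0 − rank ∂_1 = 6 − 5 = 1, and the invariant factors of ∂_1 are all 1, so H_0 = Z.
  H_1: rank ker ∂_1 − rank ∂_2 = (15 − 5) − 10 = 0, and ∂_2 has invariant factor 2 > 1, so H_1 = Z/2.
  H_2: rank ker ∂_2 − rank ∂_3 = (10 − 10) − 0 = 0, and there is no ∂_3, so H_2 = 0.

(K is a triangulation of the real projective plane RP^2.)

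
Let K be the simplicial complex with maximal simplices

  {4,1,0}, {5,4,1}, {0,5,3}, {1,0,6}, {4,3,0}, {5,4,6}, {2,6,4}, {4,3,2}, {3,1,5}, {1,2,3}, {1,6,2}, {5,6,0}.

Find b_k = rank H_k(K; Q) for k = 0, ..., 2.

Order the vertices as 0 < 1 < 2 < 3 < 4 < 5 < 6. Listing each simplex with vertices in this order, K has dimension 2 with simplices:

  0-simplices (7): [0], [1], [2], [3], [4], [5], [6]
  1-simplices (18): [0,1], [0,3], [0,4], [0,5], [0,6], [1,2], [1,3], [1,4], [1,5], [1,6], [2,3], [2,4], [2,6], [3,4], [3,5], [4,5], [4,6], [5,6]
  2-simplices (12): [0,1,4], [0,1,6], [0,3,4], [0,3,5], [0,5,6], [1,2,3], [1,2,6], [1,3,5], [1,4,5], [2,3,4], [2,4,6], [4,5,6]

giving chain groups C_0 ≅ Z^7, C_1 ≅ Z^18, C_2 ≅ Z^12.

The boundary map ∂_1: C_1 → C_0 is given by ∂[p,q] = [q] − [p].
As a 7×18 matrix over Z this has rank 6, with invariant factors (1,1,1,1,1,1).

The boundary map ∂_2: C_2 → C_1 sends each 2-simplex [p,q,r] to [q,r] − [p,r] + [p,q]. For instance
  ∂[0,3,4] = [3,4] − [0,4] + [0,3],
  ∂[1,4,5] = [4,5] − [1,5] + [1,4].
This gives a 18×12 integer matrix of rank 12; reducing to Smith normal form yields diagonal entries (1,1,1,1,1,1,1,1,1,1,1,2).

Now H_k = ker ∂_k / im ∂_{k+1}, so:

  H_0: rank C_0 − rank ∂_1 = 7 − 6 = 1, and the invariant factors of ∂_1 are all 1, so H_0 = Z.
  H_1: rank ker ∂_1 − rank ∂_2 = (18 − 6) − 12 = 0, and ∂_2 has invariant factor 2 > 1, so H_1 = Z/2Z.
  H_2: rank ker ∂_2 − rank ∂_3 = (12 − 12) − 0 = 0, and there is no ∂_3, so H_2 = 0.

(K is a triangulation of the real projective plane RP^2.)

Hence the Betti numbers are b_0 = 1, b_1 = 0, b_2 = 0.

b_0 = 1, b_1 = 0, b_2 = 0.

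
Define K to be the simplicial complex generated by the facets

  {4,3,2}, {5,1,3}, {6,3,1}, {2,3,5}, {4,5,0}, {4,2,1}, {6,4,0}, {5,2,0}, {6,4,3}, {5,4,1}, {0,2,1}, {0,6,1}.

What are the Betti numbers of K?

b_0 = 1, b_1 = 0, b_2 = 0.

We work with the vertex ordering 0 < 1 < 2 < 3 < 4 < 5 < 6. The simplices of K, each written with vertices in increasing order, are:

  0-simplices (7): [0], [1], [2], [3], [4], [5], [6]
  1-simplices (18): [0,1], [0,2], [0,4], [0,5], [0,6], [1,2], [1,3], [1,4], [1,5], [1,6], [2,3], [2,4], [2,5], [3,4], [3,5], [3,6], [4,5], [4,6]
  2-simplices (12): [0,1,2], [0,1,6], [0,2,5], [0,4,5], [0,4,6], [1,2,4], [1,3,5], [1,3,6], [1,4,5], [2,3,4], [2,3,5], [3,4,6]

Hence C_0 ≅ Z^7, C_1 ≅ Z^18, C_2 ≅ Z^12.

The boundary map ∂_1: C_1 → C_0 is given by ∂[p,q] = [q] − [p]. For instance
  ∂[4,6] = [6] − [4].
The resulting 7×18 matrix has rank 6, and its Smith normal form has invariant factors (1,1,1,1,1,1).

Boundary ∂_2: C_2 → C_1 acts by ∂[p,q,r] = [q,r] − [p,r] + [p,q]. For instance
  ∂[1,3,6] = [3,6] − [1,6] + [1,3],
  ∂[0,4,6] = [4,6] − [0,6] + [0,4].
The resulting 18×12 matrix has rank 12, and its Smith normal form has invariant factors (1,1,1,1,1,1,1,1,1,1,1,2).

From H_k ≅ ker(∂_k) / im(∂_{k+1}) we obtain:

  H_0: rank C_0 − rank ∂_1 = 7 − 6 = 1, and the invariant factors of ∂_1 are all 1, so H_0 = Z.
  H_1: rank ker ∂_1 − rank ∂_2 = (18 − 6) − 12 = 0, and ∂_2 has invariant factor 2 > 1, so H_1 = Z/2.
  H_2: rank ker ∂_2 − rank ∂_3 = (12 − 12) − 0 = 0, and there is no ∂_3, so H_2 = 0.

(K is a triangulation of the real projective plane RP^2.)

Hence the Betti numbers are b_0 = 1, b_1 = 0, b_2 = 0.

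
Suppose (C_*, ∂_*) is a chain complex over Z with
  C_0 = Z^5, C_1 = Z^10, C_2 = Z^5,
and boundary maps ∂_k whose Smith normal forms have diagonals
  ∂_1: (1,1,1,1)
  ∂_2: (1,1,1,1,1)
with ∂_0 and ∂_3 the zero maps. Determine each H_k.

H_0: b_0 = 5 − 0 − 4 = 1; torsion from ∂_1 factors > 1: none. So H_0 ≅ Z.
H_1: b_1 = 10 − 4 − 5 = 1; torsion from ∂_2 factors > 1: none. So H_1 ≅ Z.
H_2: b_2 = 5 − 5 − 0 = 0; torsion from ∂_3 factors > 1: none. So H_2 ≅ 0.

H_0 ≅ Z,  H_1 ≅ Z,  H_2 = 0.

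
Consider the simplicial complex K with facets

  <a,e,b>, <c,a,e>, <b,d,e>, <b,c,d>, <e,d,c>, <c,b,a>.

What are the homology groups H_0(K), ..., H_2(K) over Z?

H_0 = Z,  H_1 = 0,  H_2 = Z.

We work with the vertex ordering a < b < c < d < e. The simplices of K, each written with vertices in increasing order, are:

  0-simplices (5): a, b, c, d, e
  1-simplices (9): ab, ac, ae, bc, bd, be, cd, ce, de
  2-simplices (6): abc, abe, ace, bcd, bde, cde

Hence C_0 ≅ Z^5, C_1 ≅ Z^9, C_2 ≅ Z^6.

The boundary map ∂_1: C_1 → C_0 sends each edge [p,q] (with p < q) to q − p. For instance
  ∂ab = b − a.
The resulting 5×9 matrix has rank 4, and its Smith normal form has invariant factors (1,1,1,1).

∂_2: C_2 → C_1 sends each 2-simplex [p,q,r] to [q,r] − [p,r] + [p,q]. For instance
  ∂abe = be − ae + ab,
  ∂abc = bc − ac + ab.
The 9×6 boundary matrix has rank 5 and Smith normal form diag(1,1,1,1,1).

Reading off H_k = ker ∂_k / im ∂_{k+1}:

  H_0: rank C_0 − rank ∂_1 = 5 − 4 = 1, and the invariant factors of ∂_1 are all 1, so H_0 = Z.
  H_1: rank ker ∂_1 − rank ∂_2 = (9 − 4) − 5 = 0, and the invariant factors of ∂_2 are all 1, so H_1 = 0.
  H_2: rank ker ∂_2 − rank ∂_3 = (6 − 5) − 0 = 1, and there is no ∂_3, so H_2 = Z.

(K is a triangulation of the 2-sphere S^2.)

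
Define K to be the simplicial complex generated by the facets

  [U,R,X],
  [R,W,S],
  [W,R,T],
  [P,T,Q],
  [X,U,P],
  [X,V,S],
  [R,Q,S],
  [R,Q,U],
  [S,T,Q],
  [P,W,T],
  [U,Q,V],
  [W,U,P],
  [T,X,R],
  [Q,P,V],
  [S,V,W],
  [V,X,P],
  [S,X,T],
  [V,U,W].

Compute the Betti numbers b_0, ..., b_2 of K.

b_0 = 1, b_1 = 1, b_2 = 0.

Order the vertices as P < Q < R < S < T < U < V < W < X. Listing each simplex with vertices in this order, K has dimension 2 with simplices:

  0-simplices (9): P, Q, R, S, T, U, V, W, X
  1-simplices (27): PQ, PT, PU, PV, PW, PX, QR, QS, QT, QU, QV, RS, RT, RU, RW, RX, ST, SV, SW, SX, TW, TX, UV, UW, UX, VW, VX
  2-simplices (18): PQT, PQV, PTW, PUW, PUX, PVX, QRS, QRU, QST, QUV, RSW, RTW, RTX, RUX, STX, SVW, SVX, UVW

so the chain groups are C_0 ≅ Z^9, C_1 ≅ Z^27, C_2 ≅ Z^18.

∂_1: C_1 → C_0 sends each edge [p,q] (with p < q) to q − p.
The 9×27 boundary matrix has rank 8 and Smith normal form diag(1,1,1,1,1,1,1,1).

The boundary map ∂_2: C_2 → C_1 sends each 2-simplex [p,q,r] to [q,r] − [p,r] + [p,q]. For instance
  ∂STX = TX − SX + ST,
  ∂SVW = VW − SW + SV.
As a 27×18 matrix over Z this has rank 18, with invariant factors (1,1,1,1,1,1,1,1,1,1,1,1,1,1,1,1,1,2).

Reading off H_k = ker ∂_k / im ∂_{k+1}:

  H_0: rank C_0 − rank ∂_1 = 9 − 8 = 1, and the invariant factors of ∂_1 are all 1, so H_0 ≅ Z.
  H_1: rank ker ∂_1 − rank ∂_2 = (27 − 8) − 18 = 1, and ∂_2 has invariant factor 2 > 1, so H_1 ≅ Z ⊕ Z_2.
  H_2: rank ker ∂_2 − rank ∂_3 = (18 − 18) − 0 = 0, and there is no ∂_3, so H_2 ≅ 0.

(K is a triangulation of the Klein bottle.)

Hence the Betti numbers are b_0 = 1, b_1 = 1, b_2 = 0.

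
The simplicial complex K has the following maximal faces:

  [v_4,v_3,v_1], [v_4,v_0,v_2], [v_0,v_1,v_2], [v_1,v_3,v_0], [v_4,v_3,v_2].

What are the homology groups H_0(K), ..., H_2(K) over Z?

H_0 ≅ Z,  H_1 ≅ Z,  H_2 = 0.

Take the total order v_0 < v_1 < v_2 < v_3 < v_4 on the vertex set. Then K (dimension 2) consists of the simplices:

  0-simplices (5): [v_0], [v_1], [v_2], [v_3], [v_4]
  1-simplices (10): [v_0,v_1], [v_0,v_2], [v_0,v_3], [v_0,v_4], [v_1,v_2], [v_1,v_3], [v_1,v_4], [v_2,v_3], [v_2,v_4], [v_3,v_4]
  2-simplices (5): [v_0,v_1,v_2], [v_0,v_1,v_3], [v_0,v_2,v_4], [v_1,v_3,v_4], [v_2,v_3,v_4]

giving chain groups C_0 ≅ Z^5, C_1 ≅ Z^10, C_2 ≅ Z^5.

∂_1: C_1 → C_0 is given by ∂[p,q] = [q] − [p]. For instance
  ∂[v_1,v_4] = [v_4] − [v_1].
The 5×10 boundary matrix has rank 4 and Smith normal form diag(1,1,1,1).

The boundary map ∂_2: C_2 → C_1 acts by ∂[p,q,r] = [q,r] − [p,r] + [p,q]. For instance
  ∂[v_0,v_2,v_4] = [v_2,v_4] − [v_0,v_4] + [v_0,v_2],
  ∂[v_0,v_1,v_3] = [v_1,v_3] − [v_0,v_3] + [v_0,v_1].
As a 10×5 matrix over Z this has rank 5, with invariant factors (1,1,1,1,1).

From H_k ≅ ker(∂_k) / im(∂_{k+1}) we obtain:

  H_0: rank C_0 − rank ∂_1 = 5 − 4 = 1, and the invariant factors of ∂_1 are all 1, so H_0 ≅ Z.
  H_1: rank ker ∂_1 − rank ∂_2 = (10 − 4) − 5 = 1, and the invariant factors of ∂_2 are all 1, so H_1 ≅ Z.
  H_2: rank ker ∂_2 − rank ∂_3 = (5 − 5) − 0 = 0, and there is no ∂_3, so H_2 ≅ 0.

As a check, the Euler characteristic is 5 − 10 + 5 = 0, which agrees with 1 − 1 + 0 = 0.
(K is a triangulation of the Möbius band.)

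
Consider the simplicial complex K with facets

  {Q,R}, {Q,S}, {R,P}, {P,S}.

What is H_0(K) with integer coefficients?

Take the total order P < Q < R < S on the vertex set. Then K (dimension 1) consists of the simplices:

  0-simplices (4): P, Q, R, S
  1-simplices (4): PR, PS, QR, QS

so the chain groups are C_0 ≅ Z^4, C_1 ≅ Z^4.

The boundary map ∂_1: C_1 → C_0 sends each edge [p,q] (with p < q) to q − p. For instance
  ∂PS = S − P.
This gives a 4×4 integer matrix of rank 3; reducing to Smith normal form yields diagonal entries (1,1,1).

From H_k ≅ ker(∂_k) / im(∂_{k+1}) we obtain:

  H_0: rank C_0 − rank ∂_1 = 4 − 3 = 1, and the invariant factors of ∂_1 are all 1, so H_0 ≅ Z.

H_0 ≅ Z.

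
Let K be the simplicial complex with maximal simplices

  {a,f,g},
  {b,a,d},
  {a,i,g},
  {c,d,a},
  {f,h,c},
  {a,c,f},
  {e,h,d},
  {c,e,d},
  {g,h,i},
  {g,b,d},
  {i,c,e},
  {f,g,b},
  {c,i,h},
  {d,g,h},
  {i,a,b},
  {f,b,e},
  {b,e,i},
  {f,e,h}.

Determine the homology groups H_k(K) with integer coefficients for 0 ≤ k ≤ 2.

Fix the vertex order a < b < c < d < e < f < g < h < i and write every simplex with vertices in increasing order. Then dim K = 2 and the simplices of K are:

  0-simplices (9): a, b, c, d, e, f, g, h, i
  1-simplices (27): ab, ac, ad, af, ag, ai, bd, be, bf, bg, bi, cd, ce, cf, ch, ci, de, dg, dh, ef, eh, ei, fg, fh, gh, gi, hi
  2-simplices (18): abd, abi, acd, acf, afg, agi, bdg, bef, bei, bfg, cde, cei, cfh, chi, deh, dgh, efh, ghi

giving chain groups C_0 ≅ Z^9, C_1 ≅ Z^27, C_2 ≅ Z^18.

The boundary map ∂_1: C_1 → C_0 sends each edge [p,q] (with p < q) to q − p.
This gives a 9×27 integer matrix of rank 8; reducing to Smith normal form yields diagonal entries (1,1,1,1,1,1,1,1).

∂_2: C_2 → C_1 acts by ∂[p,q,r] = [q,r] − [p,r] + [p,q]. For instance
  ∂afg = fg − ag + af,
  ∂chi = hi − ci + ch.
As a 27×18 matrix over Z this has rank 18, with invariant factors (1,1,1,1,1,1,1,1,1,1,1,1,1,1,1,1,1,2).

From H_k ≅ ker(∂_k) / im(∂_{k+1}) we obtain:

  H_0: rank C_0 − rank ∂_1 = 9 − 8 = 1, and the invariant factors of ∂_1 are all 1, so H_0 = Z.
  H_1: rank ker ∂_1 − rank ∂_2 = (27 − 8) − 18 = 1, and ∂_2 has invariant factor 2 > 1, so H_1 = Z ⊕ Z/2.
  H_2: rank ker ∂_2 − rank ∂_3 = (18 − 18) − 0 = 0, and there is no ∂_3, so H_2 = 0.

H_0 ≅ Z,  H_1 ≅ Z ⊕ Z/2,  H_2 = 0.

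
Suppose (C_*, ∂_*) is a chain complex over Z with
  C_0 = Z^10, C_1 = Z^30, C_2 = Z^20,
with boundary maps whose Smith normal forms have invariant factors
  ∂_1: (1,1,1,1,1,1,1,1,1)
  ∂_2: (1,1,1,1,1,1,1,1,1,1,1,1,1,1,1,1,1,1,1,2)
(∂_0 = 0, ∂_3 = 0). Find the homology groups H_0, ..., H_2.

H_0 ≅ Z,  H_1 ≅ Z ⊕ Z/2Z,  H_2 = 0.

H_0: b_0 = 10 − 0 − 9 = 1; torsion from ∂_1 factors > 1: none. So H_0 ≅ Z.
H_1: b_1 = 30 − 9 − 20 = 1; torsion from ∂_2 factors > 1: [2]. So H_1 ≅ Z ⊕ Z/2Z.
H_2: b_2 = 20 − 20 − 0 = 0; torsion from ∂_3 factors > 1: none. So H_2 ≅ 0.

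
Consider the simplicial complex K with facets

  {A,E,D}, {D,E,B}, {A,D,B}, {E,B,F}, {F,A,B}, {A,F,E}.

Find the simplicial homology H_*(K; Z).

H_0 ≅ Z,  H_1 = 0,  H_2 ≅ Z.

Take the total order A < B < D < E < F on the vertex set. Then K (dimension 2) consists of the simplices:

  0-simplices (5): A, B, D, E, F
  1-simplices (9): AB, AD, AE, AF, BD, BE, BF, DE, EF
  2-simplices (6): ABD, ABF, ADE, AEF, BDE, BEF

so the chain groups are C_0 ≅ Z^5, C_1 ≅ Z^9, C_2 ≅ Z^6.

The boundary map ∂_1: C_1 → C_0 sends each edge [p,q] (with p < q) to q − p.
This gives a 5×9 integer matrix of rank 4; reducing to Smith normal form yields diagonal entries (1,1,1,1).

The boundary map ∂_2: C_2 → C_1 sends each 2-simplex [p,q,r] to [q,r] − [p,r] + [p,q]. For instance
  ∂ADE = DE − AE + AD,
  ∂ABF = BF − AF + AB.
As a 9×6 matrix over Z this has rank 5, with invariant factors (1,1,1,1,1).

From H_k ≅ ker(∂_k) / im(∂_{k+1}) we obtain:

  H_0: rank C_0 − rank ∂_1 = 5 − 4 = 1, and the invariant factors of ∂_1 are all 1, so H_0 ≅ Z.
  H_1: rank ker ∂_1 − rank ∂_2 = (9 − 4) − 5 = 0, and the invariant factors of ∂_2 are all 1, so H_1 ≅ 0.
  H_2: rank ker ∂_2 − rank ∂_3 = (6 − 5) − 0 = 1, and there is no ∂_3, so H_2 ≅ Z.

(K is a triangulation of the 2-sphere S^2.)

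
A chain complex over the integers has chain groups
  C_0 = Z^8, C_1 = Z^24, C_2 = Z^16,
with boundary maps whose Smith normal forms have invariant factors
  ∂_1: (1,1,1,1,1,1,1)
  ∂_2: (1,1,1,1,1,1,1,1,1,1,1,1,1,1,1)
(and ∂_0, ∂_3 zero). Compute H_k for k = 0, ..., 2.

H_0 ≅ Z,  H_1 ≅ Z^2,  H_2 ≅ Z.

H_0: b_0 = 8 − 0 − 7 = 1; torsion from ∂_1 factors > 1: none. So H_0 ≅ Z.
H_1: b_1 = 24 − 7 − 15 = 2; torsion from ∂_2 factors > 1: none. So H_1 ≅ Z^2.
H_2: b_2 = 16 − 15 − 0 = 1; torsion from ∂_3 factors > 1: none. So H_2 ≅ Z.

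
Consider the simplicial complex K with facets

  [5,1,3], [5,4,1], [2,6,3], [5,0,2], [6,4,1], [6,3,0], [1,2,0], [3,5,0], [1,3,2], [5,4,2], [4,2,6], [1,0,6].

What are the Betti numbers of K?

b_0 = 1, b_1 = 0, b_2 = 0.

Fix the vertex order 0 < 1 < 2 < 3 < 4 < 5 < 6 and write every simplex with vertices in increasing order. Then dim K = 2 and the simplices of K are:

  0-simplices (7): [0], [1], [2], [3], [4], [5], [6]
  1-simplices (18): [0,1], [0,2], [0,3], [0,5], [0,6], [1,2], [1,3], [1,4], [1,5], [1,6], [2,3], [2,4], [2,5], [2,6], [3,5], [3,6], [4,5], [4,6]
  2-simplices (12): [0,1,2], [0,1,6], [0,2,5], [0,3,5], [0,3,6], [1,2,3], [1,3,5], [1,4,5], [1,4,6], [2,3,6], [2,4,5], [2,4,6]

so the chain groups are C_0 ≅ Z^7, C_1 ≅ Z^18, C_2 ≅ Z^12.

∂_1: C_1 → C_0 maps an edge to its endpoints' difference, ∂[p,q] = q − p.
The resulting 7×18 matrix has rank 6, and its Smith normal form has invariant factors (1,1,1,1,1,1).

The boundary map ∂_2: C_2 → C_1 maps a triangle to the signed sum of its edges. For instance
  ∂[0,1,2] = [1,2] − [0,2] + [0,1],
  ∂[2,4,5] = [4,5] − [2,5] + [2,4].
The 18×12 boundary matrix has rank 12 and Smith normal form diag(1,1,1,1,1,1,1,1,1,1,1,2).

From H_k ≅ ker(∂_k) / im(∂_{k+1}) we obtain:

  H_0: rank C_0 − rank ∂_1 = 7 − 6 = 1, and the invariant factors of ∂_1 are all 1, so H_0 ≅ Z.
  H_1: rank ker ∂_1 − rank ∂_2 = (18 − 6) − 12 = 0, and ∂_2 has invariant factor 2 > 1, so H_1 ≅ Z/2Z.
  H_2: rank ker ∂_2 − rank ∂_3 = (12 − 12) − 0 = 0, and there is no ∂_3, so H_2 ≅ 0.

Hence the Betti numbers are b_0 = 1, b_1 = 0, b_2 = 0.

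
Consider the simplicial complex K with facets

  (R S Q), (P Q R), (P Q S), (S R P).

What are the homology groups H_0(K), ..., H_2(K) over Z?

K has 4 vertices, 6 edges, 4 triangles.
rank ∂_0 = 0, rank ∂_1 = 3 ⇒ b_0 = 4 − 0 − 3 = 1; all invariant factors of ∂_1 are 1 so no torsion. So H_0 = Z.
rank ∂_1 = 3, rank ∂_2 = 3 ⇒ b_1 = 6 − 3 − 3 = 0; all invariant factors of ∂_2 are 1 so no torsion. So H_1 = 0.
rank ∂_2 = 3, rank ∂_3 = 0 ⇒ b_2 = 4 − 3 − 0 = 1. So H_2 = Z.

H_0 = Z,  H_1 = 0,  H_2 = Z.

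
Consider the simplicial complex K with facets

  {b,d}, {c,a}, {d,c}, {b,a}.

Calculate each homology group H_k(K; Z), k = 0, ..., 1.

Order the vertices as a < b < c < d. Listing each simplex with vertices in this order, K has dimension 1 with simplices:

  0-simplices (4): a, b, c, d
  1-simplices (4): ab, ac, bd, cd

Hence C_0 ≅ Z^4, C_1 ≅ Z^4.

∂_1: C_1 → C_0 maps an edge to its endpoints' difference, ∂[p,q] = q − p.
As a 4×4 matrix over Z this has rank 3, with invariant factors (1,1,1).

From H_k ≅ ker(∂_k) / im(∂_{k+1}) we obtain:

  H_0: rank C_0 − rank ∂_1 = 4 − 3 = 1, and the invariant factors of ∂_1 are all 1, so H_0 ≅ Z.
  H_1: rank ker ∂_1 − rank ∂_2 = (4 − 3) − 0 = 1, and there is no ∂_2, so H_1 ≅ Z.

H_0 ≅ Z,  H_1 ≅ Z.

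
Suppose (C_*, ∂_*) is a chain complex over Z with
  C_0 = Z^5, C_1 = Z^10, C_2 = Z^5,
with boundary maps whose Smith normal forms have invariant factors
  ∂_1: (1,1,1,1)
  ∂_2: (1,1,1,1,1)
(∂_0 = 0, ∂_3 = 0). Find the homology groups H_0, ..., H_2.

H_0 ≅ Z,  H_1 ≅ Z,  H_2 = 0.

H_0: b_0 = 5 − 0 − 4 = 1; torsion from ∂_1 factors > 1: none. So H_0 ≅ Z.
H_1: b_1 = 10 − 4 − 5 = 1; torsion from ∂_2 factors > 1: none. So H_1 ≅ Z.
H_2: b_2 = 5 − 5 − 0 = 0; torsion from ∂_3 factors > 1: none. So H_2 ≅ 0.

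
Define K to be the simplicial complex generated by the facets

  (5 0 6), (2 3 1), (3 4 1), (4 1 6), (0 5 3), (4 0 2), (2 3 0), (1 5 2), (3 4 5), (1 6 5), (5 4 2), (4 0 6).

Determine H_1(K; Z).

H_1 ≅ Z_2.

Take the total order 0 < 1 < 2 < 3 < 4 < 5 < 6 on the vertex set. Then K (dimension 2) consists of the simplices:

  0-simplices (7): [0], [1], [2], [3], [4], [5], [6]
  1-simplices (18): [0,2], [0,3], [0,4], [0,5], [0,6], [1,2], [1,3], [1,4], [1,5], [1,6], [2,3], [2,4], [2,5], [3,4], [3,5], [4,5], [4,6], [5,6]
  2-simplices (12): [0,2,3], [0,2,4], [0,3,5], [0,4,6], [0,5,6], [1,2,3], [1,2,5], [1,3,4], [1,4,6], [1,5,6], [2,4,5], [3,4,5]

Hence C_0 ≅ Z^7, C_1 ≅ Z^18, C_2 ≅ Z^12.

Boundary ∂_1: C_1 → C_0 is given by ∂[p,q] = [q] − [p]. For instance
  ∂[2,4] = [4] − [2].
This gives a 7×18 integer matrix of rank 6; reducing to Smith normal form yields diagonal entries (1,1,1,1,1,1).

The boundary map ∂_2: C_2 → C_1 acts by ∂[p,q,r] = [q,r] − [p,r] + [p,q]. For instance
  ∂[1,2,3] = [2,3] − [1,3] + [1,2],
  ∂[2,4,5] = [4,5] − [2,5] + [2,4].
The resulting 18×12 matrix has rank 12, and its Smith normal form has invariant factors (1,1,1,1,1,1,1,1,1,1,1,2).

Computing H_k = (kernel of ∂_k) / (image of ∂_{k+1}):

  H_1: rank ker ∂_1 − rank ∂_2 = (18 − 6) − 12 = 0, and ∂_2 has invariant factor 2 > 1, so H_1 = Z_2.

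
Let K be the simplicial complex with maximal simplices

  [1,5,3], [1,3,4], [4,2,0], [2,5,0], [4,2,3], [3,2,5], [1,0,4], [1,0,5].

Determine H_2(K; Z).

Fix the vertex order 0 < 1 < 2 < 3 < 4 < 5 and write every simplex with vertices in increasing order. Then dim K = 2 and the simplices of K are:

  0-simplices (6): [0], [1], [2], [3], [4], [5]
  1-simplices (12): [0,1], [0,2], [0,4], [0,5], [1,3], [1,4], [1,5], [2,3], [2,4], [2,5], [3,4], [3,5]
  2-simplices (8): [0,1,4], [0,1,5], [0,2,4], [0,2,5], [1,3,4], [1,3,5], [2,3,4], [2,3,5]

so the chain groups are C_0 ≅ Z^6, C_1 ≅ Z^12, C_2 ≅ Z^8.

The boundary map ∂_1: C_1 → C_0 maps an edge to its endpoints' difference, ∂[p,q] = q − p. For instance
  ∂[3,4] = [4] − [3].
As a 6×12 matrix over Z this has rank 5, with invariant factors (1,1,1,1,1).

∂_2: C_2 → C_1 maps a triangle to the signed sum of its edges. For instance
  ∂[0,2,5] = [2,5] − [0,5] + [0,2],
  ∂[0,1,4] = [1,4] − [0,4] + [0,1].
As a 12×8 matrix over Z this has rank 7, with invariant factors (1,1,1,1,1,1,1).

Now H_k = ker ∂_k / im ∂_{k+1}, so:

  H_2: rank ker ∂_2 − rank ∂_3 = (8 − 7) − 0 = 1, and there is no ∂_3, so H_2 = Z.

H_2 = Z.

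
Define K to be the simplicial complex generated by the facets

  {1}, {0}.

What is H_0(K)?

We work with the vertex ordering 0 < 1. The simplices of K, each written with vertices in increasing order, are:

  0-simplices (2): [0], [1]

Hence C_0 ≅ Z^2.

From H_k ≅ ker(∂_k) / im(∂_{k+1}) we obtain:

  H_0: rank C_0 − rank ∂_1 = 2 − 0 = 2, and there is no ∂_1, so H_0 = Z^2.

H_0 ≅ Z^2.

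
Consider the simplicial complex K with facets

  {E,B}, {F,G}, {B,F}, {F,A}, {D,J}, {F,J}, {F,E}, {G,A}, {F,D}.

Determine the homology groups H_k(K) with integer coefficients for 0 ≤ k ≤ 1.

H_0 ≅ Z,  H_1 ≅ Z^3.

Fix the vertex order A < B < D < E < F < G < J and write every simplex with vertices in increasing order. Then dim K = 1 and the simplices of K are:

  0-simplices (7): A, B, D, E, F, G, J
  1-simplices (9): AF, AG, BE, BF, DF, DJ, EF, FG, FJ

giving chain groups C_0 ≅ Z^7, C_1 ≅ Z^9.

∂_1: C_1 → C_0 maps an edge to its endpoints' difference, ∂[p,q] = q − p. For instance
  ∂DF = F − D.
The 7×9 boundary matrix has rank 6 and Smith normal form diag(1,1,1,1,1,1).

Now H_k = ker ∂_k / im ∂_{k+1}, so:

  H_0: rank C_0 − rank ∂_1 = 7 − 6 = 1, and the invariant factors of ∂_1 are all 1, so H_0 ≅ Z.
  H_1: rank ker ∂_1 − rank ∂_2 = (9 − 6) − 0 = 3, and there is no ∂_2, so H_1 ≅ Z^3.

As a check, the Euler characteristic is 7 − 9 = -2, which agrees with 1 − 3 = -2.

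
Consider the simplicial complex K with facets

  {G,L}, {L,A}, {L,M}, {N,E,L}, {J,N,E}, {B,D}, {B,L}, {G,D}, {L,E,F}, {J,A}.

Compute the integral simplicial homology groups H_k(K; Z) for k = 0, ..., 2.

H_0 = Z,  H_1 = Z^2,  H_2 = 0.

Order the vertices as A < B < D < E < F < G < J < L < M < N. Listing each simplex with vertices in this order, K has dimension 2 with simplices:

  0-simplices (10): A, B, D, E, F, G, J, L, M, N
  1-simplices (14): AJ, AL, BD, BL, DG, EF, EJ, EL, EN, FL, GL, JN, LM, LN
  2-simplices (3): EFL, EJN, ELN

so the chain groups are C_0 ≅ Z^10, C_1 ≅ Z^14, C_2 ≅ Z^3.

The boundary map ∂_1: C_1 → C_0 is given by ∂[p,q] = [q] − [p].
As a 10×14 matrix over Z this has rank 9, with invariant factors (1,1,1,1,1,1,1,1,1).

∂_2: C_2 → C_1 acts by ∂[p,q,r] = [q,r] − [p,r] + [p,q]. For instance
  ∂EJN = JN − EN + EJ,
  ∂ELN = LN − EN + EL.
The 14×3 boundary matrix has rank 3 and Smith normal form diag(1,1,1).

Now H_k = ker ∂_k / im ∂_{k+1}, so:

  H_0: rank C_0 − rank ∂_1 = 10 − 9 = 1, and the invariant factors of ∂_1 are all 1, so H_0 = Z.
  H_1: rank ker ∂_1 − rank ∂_2 = (14 − 9) − 3 = 2, and the invariant factors of ∂_2 are all 1, so H_1 = Z^2.
  H_2: rank ker ∂_2 − rank ∂_3 = (3 − 3) − 0 = 0, and there is no ∂_3, so H_2 = 0.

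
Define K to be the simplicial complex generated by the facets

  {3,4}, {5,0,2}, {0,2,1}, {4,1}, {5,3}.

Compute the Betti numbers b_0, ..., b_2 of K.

We work with the vertex ordering 0 < 1 < 2 < 3 < 4 < 5. The simplices of K, each written with vertices in increasing order, are:

  0-simplices (6): [0], [1], [2], [3], [4], [5]
  1-simplices (8): [0,1], [0,2], [0,5], [1,2], [1,4], [2,5], [3,4], [3,5]
  2-simplices (2): [0,1,2], [0,2,5]

giving chain groups C_0 ≅ Z^6, C_1 ≅ Z^8, C_2 ≅ Z^2.

∂_1: C_1 → C_0 maps an edge to its endpoints' difference, ∂[p,q] = q − p. For instance
  ∂[0,2] = [2] − [0].
The resulting 6×8 matrix has rank 5, and its Smith normal form has invariant factors (1,1,1,1,1).

∂_2: C_2 → C_1 sends each 2-simplex [p,q,r] to [q,r] − [p,r] + [p,q]. For instance
  ∂[0,1,2] = [1,2] − [0,2] + [0,1],
  ∂[0,2,5] = [2,5] − [0,5] + [0,2].
As a 8×2 matrix over Z this has rank 2, with invariant factors (1,1).

Computing H_k = (kernel of ∂_k) / (image of ∂_{k+1}):

  H_0: rank C_0 − rank ∂_1 = 6 − 5 = 1, and the invariant factors of ∂_1 are all 1, so H_0 ≅ Z.
  H_1: rank ker ∂_1 − rank ∂_2 = (8 − 5) − 2 = 1, and the invariant factors of ∂_2 are all 1, so H_1 ≅ Z.
  H_2: rank ker ∂_2 − rank ∂_3 = (2 − 2) − 0 = 0, and there is no ∂_3, so H_2 ≅ 0.

Hence the Betti numbers are b_0 = 1, b_1 = 1, b_2 = 0.

b_0 = 1, b_1 = 1, b_2 = 0.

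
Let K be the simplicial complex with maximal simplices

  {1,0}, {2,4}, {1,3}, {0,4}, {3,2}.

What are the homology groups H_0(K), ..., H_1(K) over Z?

H_0 = Z,  H_1 = Z.

Order the vertices as 0 < 1 < 2 < 3 < 4. Listing each simplex with vertices in this order, K has dimension 1 with simplices:

  0-simplices (5): [0], [1], [2], [3], [4]
  1-simplices (5): [0,1], [0,4], [1,3], [2,3], [2,4]

giving chain groups C_0 ≅ Z^5, C_1 ≅ Z^5.

The boundary map ∂_1: C_1 → C_0 sends each edge [p,q] (with p < q) to q − p.
This gives a 5×5 integer matrix of rank 4; reducing to Smith normal form yields diagonal entries (1,1,1,1).

Computing H_k = (kernel of ∂_k) / (image of ∂_{k+1}):

  H_0: rank C_0 − rank ∂_1 = 5 − 4 = 1, and the invariant factors of ∂_1 are all 1, so H_0 = Z.
  H_1: rank ker ∂_1 − rank ∂_2 = (5 − 4) − 0 = 1, and there is no ∂_2, so H_1 = Z.

(K is a triangulation of the circle S^1.)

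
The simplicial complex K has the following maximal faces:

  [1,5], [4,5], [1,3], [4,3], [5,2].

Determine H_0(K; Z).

H_0 = Z.

Take the total order 1 < 2 < 3 < 4 < 5 on the vertex set. Then K (dimension 1) consists of the simplices:

  0-simplices (5): [1], [2], [3], [4], [5]
  1-simplices (5): [1,3], [1,5], [2,5], [3,4], [4,5]

giving chain groups C_0 ≅ Z^5, C_1 ≅ Z^5.

The boundary map ∂_1: C_1 → C_0 is given by ∂[p,q] = [q] − [p].
As a 5×5 matrix over Z this has rank 4, with invariant factors (1,1,1,1).

Computing H_k = (kernel of ∂_k) / (image of ∂_{k+1}):

  H_0: rank C_0 − rank ∂_1 = 5 − 4 = 1, and the invariant factors of ∂_1 are all 1, so H_0 ≅ Z.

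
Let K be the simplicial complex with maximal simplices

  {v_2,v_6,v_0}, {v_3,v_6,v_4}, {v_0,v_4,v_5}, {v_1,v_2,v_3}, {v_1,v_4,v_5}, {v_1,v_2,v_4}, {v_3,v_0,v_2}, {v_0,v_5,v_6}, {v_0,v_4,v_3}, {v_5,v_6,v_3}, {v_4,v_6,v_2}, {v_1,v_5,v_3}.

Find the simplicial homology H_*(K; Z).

Order the vertices as v_0 < v_1 < v_2 < v_3 < v_4 < v_5 < v_6. Listing each simplex with vertices in this order, K has dimension 2 with simplices:

  0-simplices (7): [v_0], [v_1], [v_2], [v_3], [v_4], [v_5], [v_6]
  1-simplices (18): (18 of them)
  2-simplices (12): (12 of them)

Hence C_0 ≅ Z^7, C_1 ≅ Z^18, C_2 ≅ Z^12.

The boundary map ∂_1: C_1 → C_0 sends each edge [p,q] (with p < q) to q − p.
As a 7×18 matrix over Z this has rank 6, with invariant factors (1,1,1,1,1,1).

The boundary map ∂_2: C_2 → C_1 sends each 2-simplex [p,q,r] to [q,r] − [p,r] + [p,q]. For instance
  ∂[v_1,v_2,v_4] = [v_2,v_4] − [v_1,v_4] + [v_1,v_2],
  ∂[v_0,v_2,v_6] = [v_2,v_6] − [v_0,v_6] + [v_0,v_2].
The resulting 18×12 matrix has rank 12, and its Smith normal form has invariant factors (1,1,1,1,1,1,1,1,1,1,1,2).

Reading off H_k = ker ∂_k / im ∂_{k+1}:

  H_0: rank C_0 − rank ∂_1 = 7 − 6 = 1, and the invariant factors of ∂_1 are all 1, so H_0 = Z.
  H_1: rank ker ∂_1 − rank ∂_2 = (18 − 6) − 12 = 0, and ∂_2 has invariant factor 2 > 1, so H_1 = Z/2.
  H_2: rank ker ∂_2 − rank ∂_3 = (12 − 12) − 0 = 0, and there is no ∂_3, so H_2 = 0.

H_0 ≅ Z,  H_1 ≅ Z/2,  H_2 = 0.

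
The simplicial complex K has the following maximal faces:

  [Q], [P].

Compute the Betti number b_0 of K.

b_0 = 2.

Order the vertices as P < Q. Listing each simplex with vertices in this order, K has dimension 0 with simplices:

  0-simplices (2): P, Q

so the chain groups are C_0 ≅ Z^2.

Reading off H_k = ker ∂_k / im ∂_{k+1}:

  H_0: rank C_0 − rank ∂_1 = 2 − 0 = 2, and there is no ∂_1, so H_0 ≅ Z^2.

(K is a triangulation of a set of 2 points.)

Hence the Betti numbers are b_0 = 2.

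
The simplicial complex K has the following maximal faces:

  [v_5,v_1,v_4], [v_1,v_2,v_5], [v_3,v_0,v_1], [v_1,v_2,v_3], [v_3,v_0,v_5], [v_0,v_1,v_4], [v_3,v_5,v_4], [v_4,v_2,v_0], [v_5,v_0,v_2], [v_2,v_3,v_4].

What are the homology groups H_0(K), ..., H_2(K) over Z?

H_0 ≅ Z,  H_1 ≅ Z/2,  H_2 = 0.

Fix the vertex order v_0 < v_1 < v_2 < v_3 < v_4 < v_5 and write every simplex with vertices in increasing order. Then dim K = 2 and the simplices of K are:

  0-simplices (6): [v_0], [v_1], [v_2], [v_3], [v_4], [v_5]
  1-simplices (15): (15 of them)
  2-simplices (10): [v_0,v_1,v_3], [v_0,v_1,v_4], [v_0,v_2,v_4], [v_0,v_2,v_5], [v_0,v_3,v_5], [v_1,v_2,v_3], [v_1,v_2,v_5], [v_1,v_4,v_5], [v_2,v_3,v_4], [v_3,v_4,v_5]

giving chain groups C_0 ≅ Z^6, C_1 ≅ Z^15, C_2 ≅ Z^10.

∂_1: C_1 → C_0 sends each edge [p,q] (with p < q) to q − p. For instance
  ∂[v_1,v_5] = [v_5] − [v_1].
As a 6×15 matrix over Z this has rank 5, with invariant factors (1,1,1,1,1).

∂_2: C_2 → C_1 sends each 2-simplex [p,q,r] to [q,r] − [p,r] + [p,q]. For instance
  ∂[v_0,v_1,v_3] = [v_1,v_3] − [v_0,v_3] + [v_0,v_1],
  ∂[v_1,v_4,v_5] = [v_4,v_5] − [v_1,v_5] + [v_1,v_4].
The resulting 15×10 matrix has rank 10, and its Smith normal form has invariant factors (1,1,1,1,1,1,1,1,1,2).

Computing H_k = (kernel of ∂_k) / (image of ∂_{k+1}):

  H_0: rank C_0 − rank ∂_1 = 6 − 5 = 1, and the invariant factors of ∂_1 are all 1, so H_0 ≅ Z.
  H_1: rank ker ∂_1 − rank ∂_2 = (15 − 5) − 10 = 0, and ∂_2 has invariant factor 2 > 1, so H_1 ≅ Z/2.
  H_2: rank ker ∂_2 − rank ∂_3 = (10 − 10) − 0 = 0, and there is no ∂_3, so H_2 ≅ 0.

As a check, the Euler characteristic is 6 − 15 + 10 = 1, which agrees with 1 − 0 + 0 = 1.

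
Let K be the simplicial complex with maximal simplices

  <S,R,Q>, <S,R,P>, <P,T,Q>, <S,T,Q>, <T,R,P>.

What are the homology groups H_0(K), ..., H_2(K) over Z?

H_0 = Z,  H_1 = Z,  H_2 = 0.

K has 5 vertices, 10 edges, 5 triangles.
rank ∂_0 = 0, rank ∂_1 = 4 ⇒ b_0 = 5 − 0 − 4 = 1; all invariant factors of ∂_1 are 1 so no torsion. So H_0 = Z.
rank ∂_1 = 4, rank ∂_2 = 5 ⇒ b_1 = 10 − 4 − 5 = 1; all invariant factors of ∂_2 are 1 so no torsion. So H_1 = Z.
rank ∂_2 = 5, rank ∂_3 = 0 ⇒ b_2 = 5 − 5 − 0 = 0. So H_2 = 0.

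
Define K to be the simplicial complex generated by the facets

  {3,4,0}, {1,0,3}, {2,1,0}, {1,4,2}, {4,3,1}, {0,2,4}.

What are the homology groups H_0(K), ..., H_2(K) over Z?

H_0 ≅ Z,  H_1 = 0,  H_2 ≅ Z.

We work with the vertex ordering 0 < 1 < 2 < 3 < 4. The simplices of K, each written with vertices in increasing order, are:

  0-simplices (5): [0], [1], [2], [3], [4]
  1-simplices (9): [0,1], [0,2], [0,3], [0,4], [1,2], [1,3], [1,4], [2,4], [3,4]
  2-simplices (6): [0,1,2], [0,1,3], [0,2,4], [0,3,4], [1,2,4], [1,3,4]

so the chain groups are C_0 ≅ Z^5, C_1 ≅ Z^9, C_2 ≅ Z^6.

Boundary ∂_1: C_1 → C_0 maps an edge to its endpoints' difference, ∂[p,q] = q − p.
The 5×9 boundary matrix has rank 4 and Smith normal form diag(1,1,1,1).

Boundary ∂_2: C_2 → C_1 maps a triangle to the signed sum of its edges. For instance
  ∂[0,1,3] = [1,3] − [0,3] + [0,1],
  ∂[1,3,4] = [3,4] − [1,4] + [1,3].
This gives a 9×6 integer matrix of rank 5; reducing to Smith normal form yields diagonal entries (1,1,1,1,1).

Reading off H_k = ker ∂_k / im ∂_{k+1}:

  H_0: rank C_0 − rank ∂_1 = 5 − 4 = 1, and the invariant factors of ∂_1 are all 1, so H_0 = Z.
  H_1: rank ker ∂_1 − rank ∂_2 = (9 − 4) − 5 = 0, and the invariant factors of ∂_2 are all 1, so H_1 = 0.
  H_2: rank ker ∂_2 − rank ∂_3 = (6 − 5) − 0 = 1, and there is no ∂_3, so H_2 = Z.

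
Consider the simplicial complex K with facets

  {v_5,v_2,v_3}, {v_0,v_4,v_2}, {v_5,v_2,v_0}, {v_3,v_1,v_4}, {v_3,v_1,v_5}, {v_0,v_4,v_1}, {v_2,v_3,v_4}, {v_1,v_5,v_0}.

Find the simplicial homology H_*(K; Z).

Take the total order v_0 < v_1 < v_2 < v_3 < v_4 < v_5 on the vertex set. Then K (dimension 2) consists of the simplices:

  0-simplices (6): [v_0], [v_1], [v_2], [v_3], [v_4], [v_5]
  1-simplices (12): [v_0,v_1], [v_0,v_2], [v_0,v_4], [v_0,v_5], [v_1,v_3], [v_1,v_4], [v_1,v_5], [v_2,v_3], [v_2,v_4], [v_2,v_5], [v_3,v_4], [v_3,v_5]
  2-simplices (8): [v_0,v_1,v_4], [v_0,v_1,v_5], [v_0,v_2,v_4], [v_0,v_2,v_5], [v_1,v_3,v_4], [v_1,v_3,v_5], [v_2,v_3,v_4], [v_2,v_3,v_5]

giving chain groups C_0 ≅ Z^6, C_1 ≅ Z^12, C_2 ≅ Z^8.

Boundary ∂_1: C_1 → C_0 maps an edge to its endpoints' difference, ∂[p,q] = q − p.
The 6×12 boundary matrix has rank 5 and Smith normal form diag(1,1,1,1,1).

The boundary map ∂_2: C_2 → C_1 sends each 2-simplex [p,q,r] to [q,r] − [p,r] + [p,q]. For instance
  ∂[v_0,v_2,v_5] = [v_2,v_5] − [v_0,v_5] + [v_0,v_2],
  ∂[v_1,v_3,v_5] = [v_3,v_5] − [v_1,v_5] + [v_1,v_3].
As a 12×8 matrix over Z this has rank 7, with invariant factors (1,1,1,1,1,1,1).

From H_k ≅ ker(∂_k) / im(∂_{k+1}) we obtain:

  H_0: rank C_0 − rank ∂_1 = 6 − 5 = 1, and the invariant factors of ∂_1 are all 1, so H_0 ≅ Z.
  H_1: rank ker ∂_1 − rank ∂_2 = (12 − 5) − 7 = 0, and the invariant factors of ∂_2 are all 1, so H_1 ≅ 0.
  H_2: rank ker ∂_2 − rank ∂_3 = (8 − 7) − 0 = 1, and there is no ∂_3, so H_2 ≅ Z.

(K is a triangulation of the 2-sphere S^2.)

H_0 = Z,  H_1 = 0,  H_2 = Z.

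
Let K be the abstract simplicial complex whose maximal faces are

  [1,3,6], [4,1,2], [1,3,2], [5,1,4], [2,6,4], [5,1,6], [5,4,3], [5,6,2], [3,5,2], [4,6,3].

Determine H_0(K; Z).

H_0 = Z.

We work with the vertex ordering 1 < 2 < 3 < 4 < 5 < 6. The simplices of K, each written with vertices in increasing order, are:

  0-simplices (6): [1], [2], [3], [4], [5], [6]
  1-simplices (15): [1,2], [1,3], [1,4], [1,5], [1,6], [2,3], [2,4], [2,5], [2,6], [3,4], [3,5], [3,6], [4,5], [4,6], [5,6]
  2-simplices (10): [1,2,3], [1,2,4], [1,3,6], [1,4,5], [1,5,6], [2,3,5], [2,4,6], [2,5,6], [3,4,5], [3,4,6]

so the chain groups are C_0 ≅ Z^6, C_1 ≅ Z^15, C_2 ≅ Z^10.

Boundary ∂_1: C_1 → C_0 sends each edge [p,q] (with p < q) to q − p. For instance
  ∂[4,5] = [5] − [4].
The resulting 6×15 matrix has rank 5, and its Smith normal form has invariant factors (1,1,1,1,1).

Boundary ∂_2: C_2 → C_1 acts by ∂[p,q,r] = [q,r] − [p,r] + [p,q]. For instance
  ∂[1,2,3] = [2,3] − [1,3] + [1,2],
  ∂[1,5,6] = [5,6] − [1,6] + [1,5].
This gives a 15×10 integer matrix of rank 10; reducing to Smith normal form yields diagonal entries (1,1,1,1,1,1,1,1,1,2).

Reading off H_k = ker ∂_k / im ∂_{k+1}:

  H_0: rank C_0 − rank ∂_1 = 6 − 5 = 1, and the invariant factors of ∂_1 are all 1, so H_0 = Z.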